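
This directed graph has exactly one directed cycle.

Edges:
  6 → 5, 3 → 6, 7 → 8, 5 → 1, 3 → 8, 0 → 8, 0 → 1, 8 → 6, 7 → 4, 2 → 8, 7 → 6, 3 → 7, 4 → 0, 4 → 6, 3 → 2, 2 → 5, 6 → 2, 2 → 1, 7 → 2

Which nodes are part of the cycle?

2, 6, 8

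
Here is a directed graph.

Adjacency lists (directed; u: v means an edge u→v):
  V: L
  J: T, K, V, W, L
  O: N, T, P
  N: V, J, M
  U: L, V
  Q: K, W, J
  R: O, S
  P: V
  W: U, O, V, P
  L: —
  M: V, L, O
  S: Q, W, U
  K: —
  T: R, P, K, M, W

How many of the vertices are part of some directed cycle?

A vertex is on a directed cycle iff it belongs to a strongly connected component of size ≥ 2 (or has a self-loop).
The vertices on cycles are {J, M, N, O, Q, R, S, T, W} — 9 in total.

9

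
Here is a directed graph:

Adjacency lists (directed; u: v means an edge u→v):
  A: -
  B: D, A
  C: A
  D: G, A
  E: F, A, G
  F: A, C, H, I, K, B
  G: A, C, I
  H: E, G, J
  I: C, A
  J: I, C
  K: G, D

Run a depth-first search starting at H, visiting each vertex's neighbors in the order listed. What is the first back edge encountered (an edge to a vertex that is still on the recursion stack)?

F→H

DFS from H (visiting each vertex's neighbors in the order listed); mark gray on enter, black on exit:
H gray
  E gray
    F gray
      A gray
      A black
      C gray
        C→A: A black — skip
      C black
      F→H: H is gray → back edge
First back edge: F → H.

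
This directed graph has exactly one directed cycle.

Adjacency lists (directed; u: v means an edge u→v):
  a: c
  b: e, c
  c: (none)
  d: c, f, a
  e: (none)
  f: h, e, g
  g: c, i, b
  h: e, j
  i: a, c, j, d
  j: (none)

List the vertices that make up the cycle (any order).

DFS with gray/black marking from f:
f gray
  h gray
    e gray
    e black
    j gray
    j black
  h black
  f→e: e black — skip
  g gray
    c gray
    c black
    i gray
      a gray
        a→c: c black — skip
      a black
      i→c: c black — skip
      i→j: j black — skip
      d gray
        d→c: c black — skip
        d→f: f is gray → back edge
Back edge closes the cycle f → g → i → d → f; its vertices are {d, f, g, i}.

d, f, g, i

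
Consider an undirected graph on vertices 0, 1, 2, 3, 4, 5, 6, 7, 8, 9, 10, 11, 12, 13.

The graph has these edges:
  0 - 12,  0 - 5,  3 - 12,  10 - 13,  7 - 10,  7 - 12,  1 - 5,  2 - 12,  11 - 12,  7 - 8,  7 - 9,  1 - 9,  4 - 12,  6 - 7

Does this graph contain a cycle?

Yes

DFS, tracking each vertex's parent; an edge to a visited non-parent vertex closes a cycle.
Start from 10:
visit 10 (parent –)
  visit 13 (parent 10)
    13–10: parent, skip
  visit 7 (parent 10)
    7–10: parent, skip
    visit 6 (parent 7)
      6–7: parent, skip
    visit 8 (parent 7)
      8–7: parent, skip
    visit 12 (parent 7)
      visit 3 (parent 12)
        3–12: parent, skip
      visit 4 (parent 12)
        4–12: parent, skip
      12–7: parent, skip
      visit 2 (parent 12)
        2–12: parent, skip
      visit 11 (parent 12)
        11–12: parent, skip
      visit 0 (parent 12)
        0–12: parent, skip
        visit 5 (parent 0)
          5–0: parent, skip
          visit 1 (parent 5)
            visit 9 (parent 1)
              9–1: parent, skip
              9–7: 7 visited and ≠ parent → cycle
Cycle: 7 – 12 – 0 – 5 – 1 – 9 – 7.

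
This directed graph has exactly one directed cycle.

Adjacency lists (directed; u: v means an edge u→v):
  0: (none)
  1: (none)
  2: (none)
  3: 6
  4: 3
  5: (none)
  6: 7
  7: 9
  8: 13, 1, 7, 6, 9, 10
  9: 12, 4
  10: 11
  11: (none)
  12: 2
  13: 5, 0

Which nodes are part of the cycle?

3, 4, 6, 7, 9

DFS with gray/black marking from 7:
7 gray
  9 gray
    12 gray
      2 gray
      2 black
    12 black
    4 gray
      3 gray
        6 gray
          6→7: 7 is gray → back edge
Back edge closes the cycle 7 → 9 → 4 → 3 → 6 → 7; its vertices are {3, 4, 6, 7, 9}.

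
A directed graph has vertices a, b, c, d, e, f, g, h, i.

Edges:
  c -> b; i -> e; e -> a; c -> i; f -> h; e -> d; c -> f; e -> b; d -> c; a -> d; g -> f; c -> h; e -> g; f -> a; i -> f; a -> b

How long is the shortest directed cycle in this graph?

4

For each vertex v, BFS finds the shortest path from v back to v.
The shortest such closed walk is c → i → e → d → c, length 4.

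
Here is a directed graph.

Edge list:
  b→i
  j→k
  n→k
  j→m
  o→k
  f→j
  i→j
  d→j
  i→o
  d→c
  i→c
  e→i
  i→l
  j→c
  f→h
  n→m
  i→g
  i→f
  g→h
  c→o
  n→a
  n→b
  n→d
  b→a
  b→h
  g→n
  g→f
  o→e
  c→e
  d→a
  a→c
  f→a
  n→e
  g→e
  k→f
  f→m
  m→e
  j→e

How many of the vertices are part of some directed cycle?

13

A vertex is on a directed cycle iff it belongs to a strongly connected component of size ≥ 2 (or has a self-loop).
The vertices on cycles are {a, b, c, d, e, f, g, i, j, k, m, n, o} — 13 in total.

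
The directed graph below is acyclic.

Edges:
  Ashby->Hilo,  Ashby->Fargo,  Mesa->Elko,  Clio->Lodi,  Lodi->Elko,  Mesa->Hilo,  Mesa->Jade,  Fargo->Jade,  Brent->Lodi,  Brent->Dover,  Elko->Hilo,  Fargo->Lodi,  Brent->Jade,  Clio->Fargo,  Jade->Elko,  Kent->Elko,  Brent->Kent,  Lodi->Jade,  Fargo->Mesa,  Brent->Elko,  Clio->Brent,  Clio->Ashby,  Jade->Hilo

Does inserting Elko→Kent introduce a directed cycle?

Yes

Adding Elko→Kent creates a cycle iff Kent can already reach Elko.
Path from Kent: Kent → Elko.
So Kent → … → Elko → Kent is a cycle.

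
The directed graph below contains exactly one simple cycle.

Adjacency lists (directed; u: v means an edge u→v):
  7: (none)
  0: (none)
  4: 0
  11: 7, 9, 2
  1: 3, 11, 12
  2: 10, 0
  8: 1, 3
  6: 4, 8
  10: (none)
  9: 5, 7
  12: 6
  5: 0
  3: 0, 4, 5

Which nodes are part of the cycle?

DFS with gray/black marking from 1:
1 gray
  3 gray
    0 gray
    0 black
    4 gray
      4→0: 0 black — skip
    4 black
    5 gray
      5→0: 0 black — skip
    5 black
  3 black
  11 gray
    7 gray
    7 black
    9 gray
      9→5: 5 black — skip
      9→7: 7 black — skip
    9 black
    2 gray
      10 gray
      10 black
      2→0: 0 black — skip
    2 black
  11 black
  12 gray
    6 gray
      6→4: 4 black — skip
      8 gray
        8→1: 1 is gray → back edge
Back edge closes the cycle 1 → 12 → 6 → 8 → 1; its vertices are {1, 6, 8, 12}.

1, 6, 8, 12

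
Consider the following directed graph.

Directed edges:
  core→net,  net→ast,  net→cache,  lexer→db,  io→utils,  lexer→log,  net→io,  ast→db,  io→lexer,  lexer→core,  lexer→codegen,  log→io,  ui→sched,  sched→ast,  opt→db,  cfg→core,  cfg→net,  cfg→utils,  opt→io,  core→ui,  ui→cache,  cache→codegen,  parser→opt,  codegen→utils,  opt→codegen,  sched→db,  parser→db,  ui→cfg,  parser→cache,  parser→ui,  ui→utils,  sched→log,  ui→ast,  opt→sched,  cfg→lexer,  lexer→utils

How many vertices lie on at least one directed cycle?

8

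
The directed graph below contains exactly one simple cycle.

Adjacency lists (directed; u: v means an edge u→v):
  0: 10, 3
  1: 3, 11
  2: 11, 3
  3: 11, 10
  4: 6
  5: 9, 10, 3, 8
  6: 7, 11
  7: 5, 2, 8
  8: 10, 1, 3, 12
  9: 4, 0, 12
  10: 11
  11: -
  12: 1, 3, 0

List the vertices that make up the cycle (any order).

4, 5, 6, 7, 9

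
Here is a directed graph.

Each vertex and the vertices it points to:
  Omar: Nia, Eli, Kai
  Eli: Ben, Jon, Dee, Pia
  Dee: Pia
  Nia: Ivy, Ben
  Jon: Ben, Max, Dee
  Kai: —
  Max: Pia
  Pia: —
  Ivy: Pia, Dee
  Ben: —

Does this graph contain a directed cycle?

No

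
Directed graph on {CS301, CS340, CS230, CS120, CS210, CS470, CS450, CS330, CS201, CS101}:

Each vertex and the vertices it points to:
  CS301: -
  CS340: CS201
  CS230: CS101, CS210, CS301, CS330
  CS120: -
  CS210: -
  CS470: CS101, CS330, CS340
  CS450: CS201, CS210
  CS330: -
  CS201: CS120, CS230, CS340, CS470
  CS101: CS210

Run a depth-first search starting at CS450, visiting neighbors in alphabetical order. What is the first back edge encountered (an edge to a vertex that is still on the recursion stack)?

DFS from CS450 (visiting neighbors in alphabetical order); mark gray on enter, black on exit:
CS450 gray
  CS201 gray
    CS120 gray
    CS120 black
    CS230 gray
      CS101 gray
        CS210 gray
        CS210 black
      CS101 black
      CS230→CS210: CS210 black — skip
      CS301 gray
      CS301 black
      CS330 gray
      CS330 black
    CS230 black
    CS340 gray
      CS340→CS201: CS201 is gray → back edge
First back edge: CS340 → CS201.

CS340->CS201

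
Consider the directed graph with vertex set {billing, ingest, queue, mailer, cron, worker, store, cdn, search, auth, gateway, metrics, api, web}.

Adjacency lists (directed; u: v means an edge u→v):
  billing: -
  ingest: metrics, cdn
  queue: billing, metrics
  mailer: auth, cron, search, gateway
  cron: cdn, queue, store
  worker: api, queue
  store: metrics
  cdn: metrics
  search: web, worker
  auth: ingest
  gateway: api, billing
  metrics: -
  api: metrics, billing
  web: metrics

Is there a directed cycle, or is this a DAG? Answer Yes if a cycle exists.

No

DFS with white/gray/black marking, starting from auth:
auth gray
  ingest gray
    metrics gray
    metrics black
    cdn gray
      cdn→metrics: metrics black — skip
    cdn black
  ingest black
auth black
billing gray
billing black
queue gray
  queue→billing: billing black — skip
  queue→metrics: metrics black — skip
queue black
mailer gray
  mailer→auth: auth black — skip
  cron gray
    cron→cdn: cdn black — skip
    cron→queue: queue black — skip
    store gray
      store→metrics: metrics black — skip
    store black
  cron black
  search gray
    web gray
      web→metrics: metrics black — skip
    web black
    worker gray
      api gray
        api→metrics: metrics black — skip
        api→billing: billing black — skip
      api black
      worker→queue: queue black — skip
    worker black
  search black
  gateway gray
    gateway→api: api black — skip
    gateway→billing: billing black — skip
  gateway black
mailer black
Every edge goes to a white or black vertex — no back edge, so the graph is acyclic.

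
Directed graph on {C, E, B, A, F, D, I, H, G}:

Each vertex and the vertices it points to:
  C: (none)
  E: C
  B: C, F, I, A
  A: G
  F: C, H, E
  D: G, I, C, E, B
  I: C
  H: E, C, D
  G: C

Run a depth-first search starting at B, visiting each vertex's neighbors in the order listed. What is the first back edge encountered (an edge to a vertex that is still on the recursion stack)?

D->B

DFS from B (visiting each vertex's neighbors in the order listed); mark gray on enter, black on exit:
B gray
  C gray
  C black
  F gray
    F→C: C black — skip
    H gray
      E gray
        E→C: C black — skip
      E black
      H→C: C black — skip
      D gray
        G gray
          G→C: C black — skip
        G black
        I gray
          I→C: C black — skip
        I black
        D→C: C black — skip
        D→E: E black — skip
        D→B: B is gray → back edge
First back edge: D → B.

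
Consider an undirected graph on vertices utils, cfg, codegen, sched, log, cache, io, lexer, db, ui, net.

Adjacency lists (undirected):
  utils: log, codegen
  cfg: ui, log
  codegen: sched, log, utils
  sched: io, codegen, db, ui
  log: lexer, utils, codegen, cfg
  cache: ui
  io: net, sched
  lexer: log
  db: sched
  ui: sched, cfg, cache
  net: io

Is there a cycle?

DFS, tracking each vertex's parent; an edge to a visited non-parent vertex closes a cycle.
Start from utils:
visit utils (parent –)
  visit log (parent utils)
    visit lexer (parent log)
      lexer–log: parent, skip
    log–utils: parent, skip
    visit codegen (parent log)
      visit sched (parent codegen)
        visit io (parent sched)
          visit net (parent io)
            net–io: parent, skip
          io–sched: parent, skip
        sched–codegen: parent, skip
        visit db (parent sched)
          db–sched: parent, skip
        visit ui (parent sched)
          ui–sched: parent, skip
          visit cfg (parent ui)
            cfg–ui: parent, skip
            cfg–log: log visited and ≠ parent → cycle
Cycle: log – codegen – sched – ui – cfg – log.

Yes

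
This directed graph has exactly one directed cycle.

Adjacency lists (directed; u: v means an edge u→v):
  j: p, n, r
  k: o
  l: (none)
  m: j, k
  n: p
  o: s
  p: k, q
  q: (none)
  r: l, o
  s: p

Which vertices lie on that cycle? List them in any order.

DFS with gray/black marking from k:
k gray
  o gray
    s gray
      p gray
        p→k: k is gray → back edge
Back edge closes the cycle k → o → s → p → k; its vertices are {k, o, p, s}.

k, o, p, s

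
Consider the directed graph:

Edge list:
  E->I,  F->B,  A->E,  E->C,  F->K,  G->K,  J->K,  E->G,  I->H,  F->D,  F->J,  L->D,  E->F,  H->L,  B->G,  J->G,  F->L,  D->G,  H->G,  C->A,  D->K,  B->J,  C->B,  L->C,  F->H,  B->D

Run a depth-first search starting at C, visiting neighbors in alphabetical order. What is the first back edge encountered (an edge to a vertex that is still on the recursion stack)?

E->C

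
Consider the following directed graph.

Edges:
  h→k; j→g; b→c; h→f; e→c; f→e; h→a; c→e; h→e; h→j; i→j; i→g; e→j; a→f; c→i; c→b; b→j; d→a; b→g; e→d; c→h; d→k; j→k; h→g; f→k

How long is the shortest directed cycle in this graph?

For each vertex v, BFS finds the shortest path from v back to v.
The shortest such closed walk is e → c → e, length 2.

2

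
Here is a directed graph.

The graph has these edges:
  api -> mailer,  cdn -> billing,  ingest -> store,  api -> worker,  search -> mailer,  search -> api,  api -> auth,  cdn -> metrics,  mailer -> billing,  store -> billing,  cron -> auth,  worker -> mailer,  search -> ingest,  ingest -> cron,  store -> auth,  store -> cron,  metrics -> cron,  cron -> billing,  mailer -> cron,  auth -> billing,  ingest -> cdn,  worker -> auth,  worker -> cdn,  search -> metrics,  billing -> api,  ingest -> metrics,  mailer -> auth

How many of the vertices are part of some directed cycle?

A vertex is on a directed cycle iff it belongs to a strongly connected component of size ≥ 2 (or has a self-loop).
The vertices on cycles are {api, cdn, auth, cron, mailer, worker, billing, metrics} — 8 in total.

8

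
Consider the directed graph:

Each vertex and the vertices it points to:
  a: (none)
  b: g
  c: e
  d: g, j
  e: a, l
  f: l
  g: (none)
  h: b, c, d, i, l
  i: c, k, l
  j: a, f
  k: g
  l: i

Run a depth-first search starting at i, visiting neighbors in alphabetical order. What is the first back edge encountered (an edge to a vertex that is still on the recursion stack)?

l->i

DFS from i (visiting neighbors in alphabetical order); mark gray on enter, black on exit:
i gray
  c gray
    e gray
      a gray
      a black
      l gray
        l→i: i is gray → back edge
First back edge: l → i.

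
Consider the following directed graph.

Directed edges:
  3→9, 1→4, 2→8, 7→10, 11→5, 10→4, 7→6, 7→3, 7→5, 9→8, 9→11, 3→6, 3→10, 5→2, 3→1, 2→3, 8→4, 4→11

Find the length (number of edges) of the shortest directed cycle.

For each vertex v, BFS finds the shortest path from v back to v.
The shortest such closed walk is 3 → 9 → 11 → 5 → 2 → 3, length 5.

5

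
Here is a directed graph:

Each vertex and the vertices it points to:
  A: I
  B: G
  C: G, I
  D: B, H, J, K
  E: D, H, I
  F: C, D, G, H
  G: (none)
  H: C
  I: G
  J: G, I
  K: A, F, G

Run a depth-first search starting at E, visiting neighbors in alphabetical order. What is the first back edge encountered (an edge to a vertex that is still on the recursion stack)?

F→D

DFS from E (visiting neighbors in alphabetical order); mark gray on enter, black on exit:
E gray
  D gray
    B gray
      G gray
      G black
    B black
    H gray
      C gray
        C→G: G black — skip
        I gray
          I→G: G black — skip
        I black
      C black
    H black
    J gray
      J→G: G black — skip
      J→I: I black — skip
    J black
    K gray
      A gray
        A→I: I black — skip
      A black
      F gray
        F→C: C black — skip
        F→D: D is gray → back edge
First back edge: F → D.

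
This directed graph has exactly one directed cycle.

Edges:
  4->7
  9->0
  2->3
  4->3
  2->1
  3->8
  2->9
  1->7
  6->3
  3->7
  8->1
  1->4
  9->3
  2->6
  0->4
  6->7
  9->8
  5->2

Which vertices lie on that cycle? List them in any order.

DFS with gray/black marking from 1:
1 gray
  7 gray
  7 black
  4 gray
    3 gray
      3→7: 7 black — skip
      8 gray
        8→1: 1 is gray → back edge
Back edge closes the cycle 1 → 4 → 3 → 8 → 1; its vertices are {1, 3, 4, 8}.

1, 3, 4, 8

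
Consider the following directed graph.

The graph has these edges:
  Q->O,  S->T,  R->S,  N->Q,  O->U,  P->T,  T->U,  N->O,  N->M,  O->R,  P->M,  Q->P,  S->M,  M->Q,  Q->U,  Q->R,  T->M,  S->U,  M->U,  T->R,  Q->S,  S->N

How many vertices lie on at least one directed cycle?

A vertex is on a directed cycle iff it belongs to a strongly connected component of size ≥ 2 (or has a self-loop).
The vertices on cycles are {M, N, O, P, Q, R, S, T} — 8 in total.

8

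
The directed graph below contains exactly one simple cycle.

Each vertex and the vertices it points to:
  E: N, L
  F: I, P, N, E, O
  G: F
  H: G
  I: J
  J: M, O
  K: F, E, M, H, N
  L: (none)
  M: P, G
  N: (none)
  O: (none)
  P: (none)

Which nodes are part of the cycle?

F, G, I, J, M

DFS with gray/black marking from F:
F gray
  I gray
    J gray
      M gray
        P gray
        P black
        G gray
          G→F: F is gray → back edge
Back edge closes the cycle F → I → J → M → G → F; its vertices are {F, G, I, J, M}.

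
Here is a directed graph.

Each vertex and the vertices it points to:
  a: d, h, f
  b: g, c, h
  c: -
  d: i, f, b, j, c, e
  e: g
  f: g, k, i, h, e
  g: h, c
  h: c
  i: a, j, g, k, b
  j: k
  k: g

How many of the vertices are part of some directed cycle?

A vertex is on a directed cycle iff it belongs to a strongly connected component of size ≥ 2 (or has a self-loop).
The vertices on cycles are {a, d, f, i} — 4 in total.

4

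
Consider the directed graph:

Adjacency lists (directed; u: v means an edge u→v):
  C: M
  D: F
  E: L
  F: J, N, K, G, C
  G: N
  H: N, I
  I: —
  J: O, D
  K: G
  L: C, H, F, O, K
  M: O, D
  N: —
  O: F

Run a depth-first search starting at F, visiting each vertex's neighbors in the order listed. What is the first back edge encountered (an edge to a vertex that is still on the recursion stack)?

O->F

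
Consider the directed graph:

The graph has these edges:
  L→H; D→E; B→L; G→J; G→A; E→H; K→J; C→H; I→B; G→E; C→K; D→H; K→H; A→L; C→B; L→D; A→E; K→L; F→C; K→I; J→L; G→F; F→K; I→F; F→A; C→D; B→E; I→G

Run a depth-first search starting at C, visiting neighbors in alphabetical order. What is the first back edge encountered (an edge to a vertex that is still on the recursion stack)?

F->C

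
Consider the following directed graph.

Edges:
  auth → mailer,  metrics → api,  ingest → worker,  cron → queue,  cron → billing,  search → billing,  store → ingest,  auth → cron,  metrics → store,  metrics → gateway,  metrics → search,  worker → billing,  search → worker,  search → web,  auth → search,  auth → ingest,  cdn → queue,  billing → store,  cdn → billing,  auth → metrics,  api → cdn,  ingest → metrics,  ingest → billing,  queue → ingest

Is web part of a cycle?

web lies on a cycle iff there is a path from web back to itself.
Exploring from web, it never reaches itself; equivalently, its strongly connected component is a singleton.

No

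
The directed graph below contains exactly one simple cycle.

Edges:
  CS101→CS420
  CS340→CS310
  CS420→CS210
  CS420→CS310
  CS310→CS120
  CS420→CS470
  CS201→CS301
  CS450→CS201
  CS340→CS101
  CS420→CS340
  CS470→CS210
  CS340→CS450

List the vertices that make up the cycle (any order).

DFS with gray/black marking from CS101:
CS101 gray
  CS420 gray
    CS210 gray
    CS210 black
    CS310 gray
      CS120 gray
      CS120 black
    CS310 black
    CS340 gray
      CS340→CS310: CS310 black — skip
      CS340→CS101: CS101 is gray → back edge
Back edge closes the cycle CS101 → CS420 → CS340 → CS101; its vertices are {CS101, CS340, CS420}.

CS101, CS340, CS420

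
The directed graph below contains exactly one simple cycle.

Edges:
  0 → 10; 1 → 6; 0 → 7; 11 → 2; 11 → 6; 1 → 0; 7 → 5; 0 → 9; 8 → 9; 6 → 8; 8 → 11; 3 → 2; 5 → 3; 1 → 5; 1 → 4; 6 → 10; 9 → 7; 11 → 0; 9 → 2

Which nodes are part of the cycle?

DFS with gray/black marking from 6:
6 gray
  10 gray
  10 black
  8 gray
    9 gray
      7 gray
        5 gray
          3 gray
            2 gray
            2 black
          3 black
        5 black
      7 black
      9→2: 2 black — skip
    9 black
    11 gray
      11→2: 2 black — skip
      11→6: 6 is gray → back edge
Back edge closes the cycle 6 → 8 → 11 → 6; its vertices are {6, 8, 11}.

6, 8, 11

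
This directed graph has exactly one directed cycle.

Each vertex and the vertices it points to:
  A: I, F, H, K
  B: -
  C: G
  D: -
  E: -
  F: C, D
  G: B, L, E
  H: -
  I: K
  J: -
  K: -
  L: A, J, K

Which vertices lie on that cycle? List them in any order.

DFS with gray/black marking from G:
G gray
  B gray
  B black
  L gray
    A gray
      I gray
        K gray
        K black
      I black
      F gray
        C gray
          C→G: G is gray → back edge
Back edge closes the cycle G → L → A → F → C → G; its vertices are {A, C, F, G, L}.

A, C, F, G, L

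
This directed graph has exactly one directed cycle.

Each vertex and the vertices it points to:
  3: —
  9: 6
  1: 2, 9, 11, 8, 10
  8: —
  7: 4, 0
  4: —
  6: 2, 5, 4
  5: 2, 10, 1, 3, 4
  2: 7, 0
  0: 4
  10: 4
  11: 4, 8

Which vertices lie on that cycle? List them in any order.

1, 5, 6, 9

DFS with gray/black marking from 5:
5 gray
  2 gray
    7 gray
      4 gray
      4 black
      0 gray
        0→4: 4 black — skip
      0 black
    7 black
    2→0: 0 black — skip
  2 black
  10 gray
    10→4: 4 black — skip
  10 black
  1 gray
    1→2: 2 black — skip
    9 gray
      6 gray
        6→2: 2 black — skip
        6→5: 5 is gray → back edge
Back edge closes the cycle 5 → 1 → 9 → 6 → 5; its vertices are {1, 5, 6, 9}.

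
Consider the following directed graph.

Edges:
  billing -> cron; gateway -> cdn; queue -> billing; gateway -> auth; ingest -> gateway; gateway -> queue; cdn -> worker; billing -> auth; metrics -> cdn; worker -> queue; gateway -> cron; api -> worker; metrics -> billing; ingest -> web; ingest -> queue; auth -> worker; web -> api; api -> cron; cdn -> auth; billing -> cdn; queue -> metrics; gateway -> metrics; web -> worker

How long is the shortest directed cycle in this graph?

For each vertex v, BFS finds the shortest path from v back to v.
The shortest such closed walk is metrics → cdn → worker → queue → metrics, length 4.

4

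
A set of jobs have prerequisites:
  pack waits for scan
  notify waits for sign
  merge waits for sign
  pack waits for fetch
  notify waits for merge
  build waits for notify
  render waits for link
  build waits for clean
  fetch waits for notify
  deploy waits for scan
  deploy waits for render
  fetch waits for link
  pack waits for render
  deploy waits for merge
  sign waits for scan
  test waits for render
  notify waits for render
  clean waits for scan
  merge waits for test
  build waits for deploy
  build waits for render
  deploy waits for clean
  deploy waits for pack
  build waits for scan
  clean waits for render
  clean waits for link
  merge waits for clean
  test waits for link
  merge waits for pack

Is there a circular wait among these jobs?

Yes

DFS with white/gray/black marking, starting from pack:
pack gray
  fetch gray
    notify gray
      merge gray
        sign gray
          scan gray
          scan black
        sign black
        clean gray
          render gray
            link gray
            link black
          render black
          clean→link: link black — skip
          clean→scan: scan black — skip
        clean black
        test gray
          test→render: render black — skip
          test→link: link black — skip
        test black
        merge→pack: pack is gray → back edge
Back edge found, so a cycle exists: pack → fetch → notify → merge → pack.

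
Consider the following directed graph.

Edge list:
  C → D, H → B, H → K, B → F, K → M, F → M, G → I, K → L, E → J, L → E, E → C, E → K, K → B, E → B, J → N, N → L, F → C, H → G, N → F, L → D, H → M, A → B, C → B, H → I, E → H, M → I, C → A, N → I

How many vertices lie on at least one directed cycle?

A vertex is on a directed cycle iff it belongs to a strongly connected component of size ≥ 2 (or has a self-loop).
The vertices on cycles are {A, B, C, E, F, H, J, K, L, N} — 10 in total.

10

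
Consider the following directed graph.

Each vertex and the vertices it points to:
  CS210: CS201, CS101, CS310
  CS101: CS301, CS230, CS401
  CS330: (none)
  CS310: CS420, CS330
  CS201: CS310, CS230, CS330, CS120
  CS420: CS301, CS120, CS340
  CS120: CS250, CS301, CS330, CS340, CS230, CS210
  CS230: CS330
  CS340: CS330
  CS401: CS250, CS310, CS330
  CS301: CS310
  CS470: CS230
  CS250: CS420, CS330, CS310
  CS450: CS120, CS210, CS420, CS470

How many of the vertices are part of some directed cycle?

9

A vertex is on a directed cycle iff it belongs to a strongly connected component of size ≥ 2 (or has a self-loop).
The vertices on cycles are {CS101, CS120, CS201, CS210, CS250, CS301, CS310, CS401, CS420} — 9 in total.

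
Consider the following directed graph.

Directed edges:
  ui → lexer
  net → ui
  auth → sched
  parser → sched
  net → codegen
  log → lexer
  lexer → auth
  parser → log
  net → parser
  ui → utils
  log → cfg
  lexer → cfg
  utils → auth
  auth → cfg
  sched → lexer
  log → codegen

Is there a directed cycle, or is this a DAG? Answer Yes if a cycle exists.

DFS with white/gray/black marking, starting from sched:
sched gray
  lexer gray
    auth gray
      cfg gray
      cfg black
      auth→sched: sched is gray → back edge
Back edge found, so a cycle exists: sched → lexer → auth → sched.

Yes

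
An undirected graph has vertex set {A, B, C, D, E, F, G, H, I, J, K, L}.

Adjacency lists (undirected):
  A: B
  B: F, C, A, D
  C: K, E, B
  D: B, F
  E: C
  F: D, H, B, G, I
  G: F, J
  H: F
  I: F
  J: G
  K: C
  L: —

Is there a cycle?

Yes

DFS, tracking each vertex's parent; an edge to a visited non-parent vertex closes a cycle.
Start from I:
visit I (parent –)
  visit F (parent I)
    visit D (parent F)
      visit B (parent D)
        B–F: F visited and ≠ parent → cycle
Cycle: F – D – B – F.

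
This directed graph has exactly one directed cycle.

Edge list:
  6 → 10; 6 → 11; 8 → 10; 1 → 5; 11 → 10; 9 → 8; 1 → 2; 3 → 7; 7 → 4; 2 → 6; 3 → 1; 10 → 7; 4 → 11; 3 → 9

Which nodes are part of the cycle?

4, 7, 10, 11

DFS with gray/black marking from 7:
7 gray
  4 gray
    11 gray
      10 gray
        10→7: 7 is gray → back edge
Back edge closes the cycle 7 → 4 → 11 → 10 → 7; its vertices are {4, 7, 10, 11}.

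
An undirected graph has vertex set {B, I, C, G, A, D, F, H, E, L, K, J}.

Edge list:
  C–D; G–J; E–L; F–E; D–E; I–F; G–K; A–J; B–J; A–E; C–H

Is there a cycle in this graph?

DFS, tracking each vertex's parent; an edge to a visited non-parent vertex closes a cycle.
Start from E:
visit E (parent –)
  visit F (parent E)
    visit I (parent F)
      I–F: parent, skip
    F–E: parent, skip
  visit A (parent E)
    visit J (parent A)
      visit G (parent J)
        visit K (parent G)
          K–G: parent, skip
        G–J: parent, skip
      J–A: parent, skip
      visit B (parent J)
        B–J: parent, skip
    A–E: parent, skip
  visit D (parent E)
    D–E: parent, skip
    visit C (parent D)
      C–D: parent, skip
      visit H (parent C)
        H–C: parent, skip
  visit L (parent E)
    L–E: parent, skip
No non-parent visited neighbor found — the graph is a forest.

No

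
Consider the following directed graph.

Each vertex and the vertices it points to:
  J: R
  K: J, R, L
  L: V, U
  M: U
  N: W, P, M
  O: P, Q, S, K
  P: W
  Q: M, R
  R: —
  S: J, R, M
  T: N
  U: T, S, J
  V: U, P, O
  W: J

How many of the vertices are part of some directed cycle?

A vertex is on a directed cycle iff it belongs to a strongly connected component of size ≥ 2 (or has a self-loop).
The vertices on cycles are {K, L, M, N, O, S, T, U, V} — 9 in total.

9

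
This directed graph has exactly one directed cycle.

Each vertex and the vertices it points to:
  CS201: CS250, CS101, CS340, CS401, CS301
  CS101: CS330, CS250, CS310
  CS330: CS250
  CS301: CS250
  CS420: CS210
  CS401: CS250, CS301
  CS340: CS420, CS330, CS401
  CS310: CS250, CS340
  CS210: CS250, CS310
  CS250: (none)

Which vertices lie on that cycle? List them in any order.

CS210, CS310, CS340, CS420

DFS with gray/black marking from CS340:
CS340 gray
  CS420 gray
    CS210 gray
      CS250 gray
      CS250 black
      CS310 gray
        CS310→CS250: CS250 black — skip
        CS310→CS340: CS340 is gray → back edge
Back edge closes the cycle CS340 → CS420 → CS210 → CS310 → CS340; its vertices are {CS210, CS310, CS340, CS420}.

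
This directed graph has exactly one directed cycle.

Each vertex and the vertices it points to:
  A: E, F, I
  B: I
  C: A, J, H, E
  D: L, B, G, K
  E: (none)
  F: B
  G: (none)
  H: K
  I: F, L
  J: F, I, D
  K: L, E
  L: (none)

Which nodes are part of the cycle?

B, F, I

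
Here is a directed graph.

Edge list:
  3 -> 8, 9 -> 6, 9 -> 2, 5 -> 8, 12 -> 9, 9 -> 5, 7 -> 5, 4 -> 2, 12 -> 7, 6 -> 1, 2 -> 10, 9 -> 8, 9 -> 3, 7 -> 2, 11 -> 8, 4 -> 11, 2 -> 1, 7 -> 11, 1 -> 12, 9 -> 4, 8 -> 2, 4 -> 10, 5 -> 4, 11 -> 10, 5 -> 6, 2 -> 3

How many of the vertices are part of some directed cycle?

A vertex is on a directed cycle iff it belongs to a strongly connected component of size ≥ 2 (or has a self-loop).
The vertices on cycles are {1, 2, 3, 4, 5, 6, 7, 8, 9, 11, 12} — 11 in total.

11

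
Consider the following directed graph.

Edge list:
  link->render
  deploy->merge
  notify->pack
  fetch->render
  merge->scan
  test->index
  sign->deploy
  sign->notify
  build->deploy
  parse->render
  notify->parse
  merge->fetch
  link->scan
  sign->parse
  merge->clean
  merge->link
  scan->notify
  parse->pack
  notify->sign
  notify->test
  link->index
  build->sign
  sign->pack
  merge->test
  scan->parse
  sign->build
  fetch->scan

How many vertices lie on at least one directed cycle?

A vertex is on a directed cycle iff it belongs to a strongly connected component of size ≥ 2 (or has a self-loop).
The vertices on cycles are {link, scan, sign, build, fetch, merge, deploy, notify} — 8 in total.

8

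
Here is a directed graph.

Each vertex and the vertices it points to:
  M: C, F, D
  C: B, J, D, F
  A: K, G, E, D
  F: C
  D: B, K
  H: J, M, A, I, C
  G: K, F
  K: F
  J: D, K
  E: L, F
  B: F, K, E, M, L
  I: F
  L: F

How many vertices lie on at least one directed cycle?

9

A vertex is on a directed cycle iff it belongs to a strongly connected component of size ≥ 2 (or has a self-loop).
The vertices on cycles are {B, C, D, E, F, J, K, L, M} — 9 in total.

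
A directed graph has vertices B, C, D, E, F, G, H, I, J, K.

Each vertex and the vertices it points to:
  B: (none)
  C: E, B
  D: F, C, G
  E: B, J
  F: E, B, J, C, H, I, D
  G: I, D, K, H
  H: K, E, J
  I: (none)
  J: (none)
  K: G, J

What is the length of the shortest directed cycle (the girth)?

2

For each vertex v, BFS finds the shortest path from v back to v.
The shortest such closed walk is D → G → D, length 2.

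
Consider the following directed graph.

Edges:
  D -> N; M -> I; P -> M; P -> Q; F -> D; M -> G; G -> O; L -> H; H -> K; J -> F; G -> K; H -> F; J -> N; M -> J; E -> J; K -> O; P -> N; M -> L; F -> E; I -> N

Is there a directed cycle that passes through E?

E is on a cycle iff E can reach itself via ≥1 edge.
E → J → F → E — yes.

Yes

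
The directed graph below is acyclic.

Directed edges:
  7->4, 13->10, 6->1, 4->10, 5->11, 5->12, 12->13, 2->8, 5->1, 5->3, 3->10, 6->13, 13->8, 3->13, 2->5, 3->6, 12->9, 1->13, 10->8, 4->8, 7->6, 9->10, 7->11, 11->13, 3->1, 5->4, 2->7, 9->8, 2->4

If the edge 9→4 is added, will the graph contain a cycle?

Adding 9→4 creates a cycle iff 4 can already reach 9.
Explore from 4: no path reaches 9. The graph stays acyclic.

No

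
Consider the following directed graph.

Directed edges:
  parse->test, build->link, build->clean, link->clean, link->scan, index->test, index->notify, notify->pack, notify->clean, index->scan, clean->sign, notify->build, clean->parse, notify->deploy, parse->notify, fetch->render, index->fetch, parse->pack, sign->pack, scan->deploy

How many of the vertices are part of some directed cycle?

5

A vertex is on a directed cycle iff it belongs to a strongly connected component of size ≥ 2 (or has a self-loop).
The vertices on cycles are {link, build, clean, parse, notify} — 5 in total.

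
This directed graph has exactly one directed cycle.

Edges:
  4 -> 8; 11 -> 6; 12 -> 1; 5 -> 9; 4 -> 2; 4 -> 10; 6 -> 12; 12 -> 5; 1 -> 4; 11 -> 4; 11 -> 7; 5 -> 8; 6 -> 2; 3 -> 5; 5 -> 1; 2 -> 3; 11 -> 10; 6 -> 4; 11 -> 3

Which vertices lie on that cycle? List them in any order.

1, 2, 3, 4, 5

DFS with gray/black marking from 3:
3 gray
  5 gray
    8 gray
    8 black
    1 gray
      4 gray
        4→8: 8 black — skip
        2 gray
          2→3: 3 is gray → back edge
Back edge closes the cycle 3 → 5 → 1 → 4 → 2 → 3; its vertices are {1, 2, 3, 4, 5}.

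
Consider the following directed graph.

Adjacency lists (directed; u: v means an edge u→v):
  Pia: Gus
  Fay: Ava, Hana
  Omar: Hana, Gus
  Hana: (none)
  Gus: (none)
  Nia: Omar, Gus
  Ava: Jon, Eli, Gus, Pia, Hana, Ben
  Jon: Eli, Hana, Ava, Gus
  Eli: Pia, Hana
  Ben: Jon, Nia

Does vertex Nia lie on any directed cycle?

No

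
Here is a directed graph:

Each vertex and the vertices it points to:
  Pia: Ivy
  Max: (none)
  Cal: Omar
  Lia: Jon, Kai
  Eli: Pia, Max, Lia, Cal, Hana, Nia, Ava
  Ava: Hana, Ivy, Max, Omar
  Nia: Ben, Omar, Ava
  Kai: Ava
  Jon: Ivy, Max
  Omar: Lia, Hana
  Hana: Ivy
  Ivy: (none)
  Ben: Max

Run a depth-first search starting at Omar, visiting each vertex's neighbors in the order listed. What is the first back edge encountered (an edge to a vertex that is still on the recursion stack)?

Ava->Omar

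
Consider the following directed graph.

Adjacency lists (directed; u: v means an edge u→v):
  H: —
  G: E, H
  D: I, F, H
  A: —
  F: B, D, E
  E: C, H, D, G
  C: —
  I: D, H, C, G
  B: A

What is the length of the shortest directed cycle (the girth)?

2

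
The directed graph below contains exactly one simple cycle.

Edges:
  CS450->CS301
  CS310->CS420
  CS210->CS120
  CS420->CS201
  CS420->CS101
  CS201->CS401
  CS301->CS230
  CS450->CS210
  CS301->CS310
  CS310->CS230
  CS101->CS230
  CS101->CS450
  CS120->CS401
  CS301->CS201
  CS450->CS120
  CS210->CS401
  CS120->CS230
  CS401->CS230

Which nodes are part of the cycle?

CS101, CS301, CS310, CS420, CS450

DFS with gray/black marking from CS450:
CS450 gray
  CS120 gray
    CS401 gray
      CS230 gray
      CS230 black
    CS401 black
    CS120→CS230: CS230 black — skip
  CS120 black
  CS301 gray
    CS310 gray
      CS310→CS230: CS230 black — skip
      CS420 gray
        CS201 gray
          CS201→CS401: CS401 black — skip
        CS201 black
        CS101 gray
          CS101→CS450: CS450 is gray → back edge
Back edge closes the cycle CS450 → CS301 → CS310 → CS420 → CS101 → CS450; its vertices are {CS101, CS301, CS310, CS420, CS450}.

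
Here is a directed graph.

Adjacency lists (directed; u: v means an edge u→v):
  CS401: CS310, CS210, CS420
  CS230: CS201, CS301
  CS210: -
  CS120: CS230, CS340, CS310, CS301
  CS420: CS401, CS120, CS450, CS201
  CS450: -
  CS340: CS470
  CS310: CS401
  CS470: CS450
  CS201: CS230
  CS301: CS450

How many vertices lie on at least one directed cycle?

6

A vertex is on a directed cycle iff it belongs to a strongly connected component of size ≥ 2 (or has a self-loop).
The vertices on cycles are {CS120, CS201, CS230, CS310, CS401, CS420} — 6 in total.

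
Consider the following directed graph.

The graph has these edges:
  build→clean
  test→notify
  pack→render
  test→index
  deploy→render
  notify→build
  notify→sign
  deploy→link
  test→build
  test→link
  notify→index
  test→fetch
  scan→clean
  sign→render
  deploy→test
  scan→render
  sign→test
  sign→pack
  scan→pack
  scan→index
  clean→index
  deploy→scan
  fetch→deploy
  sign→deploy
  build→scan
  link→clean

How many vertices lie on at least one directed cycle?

5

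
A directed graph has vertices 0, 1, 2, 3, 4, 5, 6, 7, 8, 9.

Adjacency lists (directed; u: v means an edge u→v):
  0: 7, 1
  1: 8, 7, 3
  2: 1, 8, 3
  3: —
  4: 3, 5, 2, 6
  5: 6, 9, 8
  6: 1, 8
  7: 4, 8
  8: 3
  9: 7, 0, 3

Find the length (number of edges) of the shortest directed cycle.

For each vertex v, BFS finds the shortest path from v back to v.
The shortest such closed walk is 4 → 5 → 9 → 7 → 4, length 4.

4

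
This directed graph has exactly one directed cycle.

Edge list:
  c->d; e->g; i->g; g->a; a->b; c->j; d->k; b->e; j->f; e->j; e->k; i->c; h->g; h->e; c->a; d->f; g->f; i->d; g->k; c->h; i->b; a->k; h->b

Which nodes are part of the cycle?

DFS with gray/black marking from b:
b gray
  e gray
    g gray
      a gray
        a→b: b is gray → back edge
Back edge closes the cycle b → e → g → a → b; its vertices are {a, b, e, g}.

a, b, e, g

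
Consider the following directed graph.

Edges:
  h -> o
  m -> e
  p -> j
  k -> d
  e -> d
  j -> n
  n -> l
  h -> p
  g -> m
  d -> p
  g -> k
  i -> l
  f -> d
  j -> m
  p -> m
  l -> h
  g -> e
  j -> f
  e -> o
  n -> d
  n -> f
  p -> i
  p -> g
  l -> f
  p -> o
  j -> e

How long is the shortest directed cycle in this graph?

For each vertex v, BFS finds the shortest path from v back to v.
The shortest such closed walk is p → i → l → h → p, length 4.

4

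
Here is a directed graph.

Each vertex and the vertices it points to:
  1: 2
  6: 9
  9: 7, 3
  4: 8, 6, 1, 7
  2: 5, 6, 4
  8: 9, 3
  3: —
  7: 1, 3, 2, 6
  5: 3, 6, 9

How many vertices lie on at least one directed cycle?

8

A vertex is on a directed cycle iff it belongs to a strongly connected component of size ≥ 2 (or has a self-loop).
The vertices on cycles are {1, 2, 4, 5, 6, 7, 8, 9} — 8 in total.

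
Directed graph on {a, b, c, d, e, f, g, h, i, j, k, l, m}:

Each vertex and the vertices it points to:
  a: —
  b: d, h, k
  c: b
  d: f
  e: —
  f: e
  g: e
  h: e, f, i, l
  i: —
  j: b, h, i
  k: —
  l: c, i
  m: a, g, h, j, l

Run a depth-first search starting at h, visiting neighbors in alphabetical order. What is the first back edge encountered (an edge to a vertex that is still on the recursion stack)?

DFS from h (visiting neighbors in alphabetical order); mark gray on enter, black on exit:
h gray
  e gray
  e black
  f gray
    f→e: e black — skip
  f black
  i gray
  i black
  l gray
    c gray
      b gray
        d gray
          d→f: f black — skip
        d black
        b→h: h is gray → back edge
First back edge: b → h.

b→h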